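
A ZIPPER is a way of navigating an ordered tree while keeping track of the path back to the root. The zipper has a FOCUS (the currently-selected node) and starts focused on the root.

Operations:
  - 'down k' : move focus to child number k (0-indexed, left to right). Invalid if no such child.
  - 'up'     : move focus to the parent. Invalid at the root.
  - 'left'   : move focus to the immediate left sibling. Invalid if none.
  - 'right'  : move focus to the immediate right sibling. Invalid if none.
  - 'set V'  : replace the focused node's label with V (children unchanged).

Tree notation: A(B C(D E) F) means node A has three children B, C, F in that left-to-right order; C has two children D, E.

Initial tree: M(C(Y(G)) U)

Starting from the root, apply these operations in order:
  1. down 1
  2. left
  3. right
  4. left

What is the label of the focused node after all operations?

Answer: C

Derivation:
Step 1 (down 1): focus=U path=1 depth=1 children=[] left=['C'] right=[] parent=M
Step 2 (left): focus=C path=0 depth=1 children=['Y'] left=[] right=['U'] parent=M
Step 3 (right): focus=U path=1 depth=1 children=[] left=['C'] right=[] parent=M
Step 4 (left): focus=C path=0 depth=1 children=['Y'] left=[] right=['U'] parent=M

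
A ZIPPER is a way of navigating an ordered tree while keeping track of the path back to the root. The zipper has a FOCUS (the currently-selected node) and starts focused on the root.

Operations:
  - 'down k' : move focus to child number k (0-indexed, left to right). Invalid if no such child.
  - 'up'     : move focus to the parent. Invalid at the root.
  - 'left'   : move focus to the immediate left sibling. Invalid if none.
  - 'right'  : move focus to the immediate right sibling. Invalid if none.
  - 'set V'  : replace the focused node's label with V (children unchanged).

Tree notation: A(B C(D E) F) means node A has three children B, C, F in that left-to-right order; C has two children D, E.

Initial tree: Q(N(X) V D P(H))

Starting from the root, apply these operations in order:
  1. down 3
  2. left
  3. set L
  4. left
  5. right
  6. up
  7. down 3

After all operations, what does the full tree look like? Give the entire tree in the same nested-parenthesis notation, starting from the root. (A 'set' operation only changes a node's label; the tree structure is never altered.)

Step 1 (down 3): focus=P path=3 depth=1 children=['H'] left=['N', 'V', 'D'] right=[] parent=Q
Step 2 (left): focus=D path=2 depth=1 children=[] left=['N', 'V'] right=['P'] parent=Q
Step 3 (set L): focus=L path=2 depth=1 children=[] left=['N', 'V'] right=['P'] parent=Q
Step 4 (left): focus=V path=1 depth=1 children=[] left=['N'] right=['L', 'P'] parent=Q
Step 5 (right): focus=L path=2 depth=1 children=[] left=['N', 'V'] right=['P'] parent=Q
Step 6 (up): focus=Q path=root depth=0 children=['N', 'V', 'L', 'P'] (at root)
Step 7 (down 3): focus=P path=3 depth=1 children=['H'] left=['N', 'V', 'L'] right=[] parent=Q

Answer: Q(N(X) V L P(H))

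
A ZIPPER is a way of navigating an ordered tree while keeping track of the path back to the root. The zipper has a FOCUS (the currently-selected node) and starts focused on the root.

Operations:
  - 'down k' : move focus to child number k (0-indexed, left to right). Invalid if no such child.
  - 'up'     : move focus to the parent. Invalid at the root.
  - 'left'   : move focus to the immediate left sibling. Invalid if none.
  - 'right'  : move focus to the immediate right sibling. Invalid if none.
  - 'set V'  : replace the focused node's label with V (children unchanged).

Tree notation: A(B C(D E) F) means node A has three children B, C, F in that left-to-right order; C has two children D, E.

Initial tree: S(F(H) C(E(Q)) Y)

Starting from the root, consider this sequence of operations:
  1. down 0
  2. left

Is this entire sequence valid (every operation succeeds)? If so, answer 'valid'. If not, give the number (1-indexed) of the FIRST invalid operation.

Step 1 (down 0): focus=F path=0 depth=1 children=['H'] left=[] right=['C', 'Y'] parent=S
Step 2 (left): INVALID

Answer: 2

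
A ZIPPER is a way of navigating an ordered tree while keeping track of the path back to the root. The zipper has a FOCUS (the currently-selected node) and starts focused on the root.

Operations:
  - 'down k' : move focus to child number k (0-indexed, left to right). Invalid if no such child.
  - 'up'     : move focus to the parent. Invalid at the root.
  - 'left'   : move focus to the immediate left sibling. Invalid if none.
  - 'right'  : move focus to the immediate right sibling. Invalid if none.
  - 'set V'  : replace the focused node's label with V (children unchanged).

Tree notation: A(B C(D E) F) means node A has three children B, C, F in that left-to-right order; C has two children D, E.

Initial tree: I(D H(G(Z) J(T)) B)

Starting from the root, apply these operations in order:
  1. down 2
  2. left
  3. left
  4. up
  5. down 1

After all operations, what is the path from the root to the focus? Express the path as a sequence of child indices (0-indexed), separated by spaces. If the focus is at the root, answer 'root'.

Answer: 1

Derivation:
Step 1 (down 2): focus=B path=2 depth=1 children=[] left=['D', 'H'] right=[] parent=I
Step 2 (left): focus=H path=1 depth=1 children=['G', 'J'] left=['D'] right=['B'] parent=I
Step 3 (left): focus=D path=0 depth=1 children=[] left=[] right=['H', 'B'] parent=I
Step 4 (up): focus=I path=root depth=0 children=['D', 'H', 'B'] (at root)
Step 5 (down 1): focus=H path=1 depth=1 children=['G', 'J'] left=['D'] right=['B'] parent=I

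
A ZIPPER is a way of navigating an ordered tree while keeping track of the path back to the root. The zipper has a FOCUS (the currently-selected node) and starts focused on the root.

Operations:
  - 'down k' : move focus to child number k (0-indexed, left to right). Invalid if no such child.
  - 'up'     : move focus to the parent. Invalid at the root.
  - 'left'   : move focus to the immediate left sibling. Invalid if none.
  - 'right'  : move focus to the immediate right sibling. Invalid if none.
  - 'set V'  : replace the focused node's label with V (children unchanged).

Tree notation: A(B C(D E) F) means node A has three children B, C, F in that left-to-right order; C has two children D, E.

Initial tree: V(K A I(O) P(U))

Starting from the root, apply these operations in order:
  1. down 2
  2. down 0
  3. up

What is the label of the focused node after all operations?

Step 1 (down 2): focus=I path=2 depth=1 children=['O'] left=['K', 'A'] right=['P'] parent=V
Step 2 (down 0): focus=O path=2/0 depth=2 children=[] left=[] right=[] parent=I
Step 3 (up): focus=I path=2 depth=1 children=['O'] left=['K', 'A'] right=['P'] parent=V

Answer: I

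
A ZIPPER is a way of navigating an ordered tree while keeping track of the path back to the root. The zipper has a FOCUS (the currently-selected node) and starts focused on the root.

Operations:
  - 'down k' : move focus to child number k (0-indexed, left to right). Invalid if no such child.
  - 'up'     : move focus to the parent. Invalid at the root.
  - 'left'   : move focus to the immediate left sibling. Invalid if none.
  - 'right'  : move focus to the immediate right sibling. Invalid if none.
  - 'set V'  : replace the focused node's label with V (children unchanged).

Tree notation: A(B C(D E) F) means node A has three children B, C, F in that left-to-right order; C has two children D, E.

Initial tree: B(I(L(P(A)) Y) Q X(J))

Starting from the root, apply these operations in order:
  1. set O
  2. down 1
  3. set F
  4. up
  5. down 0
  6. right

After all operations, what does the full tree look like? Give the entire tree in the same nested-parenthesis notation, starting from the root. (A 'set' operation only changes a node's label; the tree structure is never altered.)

Answer: O(I(L(P(A)) Y) F X(J))

Derivation:
Step 1 (set O): focus=O path=root depth=0 children=['I', 'Q', 'X'] (at root)
Step 2 (down 1): focus=Q path=1 depth=1 children=[] left=['I'] right=['X'] parent=O
Step 3 (set F): focus=F path=1 depth=1 children=[] left=['I'] right=['X'] parent=O
Step 4 (up): focus=O path=root depth=0 children=['I', 'F', 'X'] (at root)
Step 5 (down 0): focus=I path=0 depth=1 children=['L', 'Y'] left=[] right=['F', 'X'] parent=O
Step 6 (right): focus=F path=1 depth=1 children=[] left=['I'] right=['X'] parent=O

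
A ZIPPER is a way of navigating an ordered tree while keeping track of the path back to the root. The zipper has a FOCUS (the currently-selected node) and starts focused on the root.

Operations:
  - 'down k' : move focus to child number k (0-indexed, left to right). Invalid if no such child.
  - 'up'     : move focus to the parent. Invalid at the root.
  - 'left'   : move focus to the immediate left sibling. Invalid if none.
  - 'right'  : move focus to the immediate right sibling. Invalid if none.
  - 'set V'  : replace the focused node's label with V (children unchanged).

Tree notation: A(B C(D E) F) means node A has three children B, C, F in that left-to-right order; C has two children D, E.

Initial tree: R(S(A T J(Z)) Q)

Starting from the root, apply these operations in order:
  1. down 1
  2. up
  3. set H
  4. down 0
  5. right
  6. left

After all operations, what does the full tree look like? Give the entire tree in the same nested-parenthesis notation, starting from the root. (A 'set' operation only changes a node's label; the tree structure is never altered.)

Answer: H(S(A T J(Z)) Q)

Derivation:
Step 1 (down 1): focus=Q path=1 depth=1 children=[] left=['S'] right=[] parent=R
Step 2 (up): focus=R path=root depth=0 children=['S', 'Q'] (at root)
Step 3 (set H): focus=H path=root depth=0 children=['S', 'Q'] (at root)
Step 4 (down 0): focus=S path=0 depth=1 children=['A', 'T', 'J'] left=[] right=['Q'] parent=H
Step 5 (right): focus=Q path=1 depth=1 children=[] left=['S'] right=[] parent=H
Step 6 (left): focus=S path=0 depth=1 children=['A', 'T', 'J'] left=[] right=['Q'] parent=H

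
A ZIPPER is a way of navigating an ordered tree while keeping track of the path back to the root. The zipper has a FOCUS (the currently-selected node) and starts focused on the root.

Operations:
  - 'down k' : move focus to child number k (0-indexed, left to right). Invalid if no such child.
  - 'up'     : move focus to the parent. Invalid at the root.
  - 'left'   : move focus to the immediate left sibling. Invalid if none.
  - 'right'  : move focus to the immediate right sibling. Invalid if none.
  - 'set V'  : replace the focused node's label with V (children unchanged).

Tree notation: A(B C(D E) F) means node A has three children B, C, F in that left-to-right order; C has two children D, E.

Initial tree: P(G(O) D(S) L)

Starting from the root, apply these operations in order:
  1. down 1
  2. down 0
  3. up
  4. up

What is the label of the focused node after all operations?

Step 1 (down 1): focus=D path=1 depth=1 children=['S'] left=['G'] right=['L'] parent=P
Step 2 (down 0): focus=S path=1/0 depth=2 children=[] left=[] right=[] parent=D
Step 3 (up): focus=D path=1 depth=1 children=['S'] left=['G'] right=['L'] parent=P
Step 4 (up): focus=P path=root depth=0 children=['G', 'D', 'L'] (at root)

Answer: P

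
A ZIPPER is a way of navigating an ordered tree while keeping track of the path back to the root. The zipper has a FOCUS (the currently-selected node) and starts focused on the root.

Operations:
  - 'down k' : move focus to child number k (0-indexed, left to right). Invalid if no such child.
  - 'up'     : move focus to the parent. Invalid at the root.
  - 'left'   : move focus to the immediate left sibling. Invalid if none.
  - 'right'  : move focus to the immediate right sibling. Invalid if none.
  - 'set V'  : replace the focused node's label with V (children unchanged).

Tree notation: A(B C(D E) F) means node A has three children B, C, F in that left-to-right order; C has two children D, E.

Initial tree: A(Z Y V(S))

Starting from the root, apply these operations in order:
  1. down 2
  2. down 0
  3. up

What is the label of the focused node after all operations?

Step 1 (down 2): focus=V path=2 depth=1 children=['S'] left=['Z', 'Y'] right=[] parent=A
Step 2 (down 0): focus=S path=2/0 depth=2 children=[] left=[] right=[] parent=V
Step 3 (up): focus=V path=2 depth=1 children=['S'] left=['Z', 'Y'] right=[] parent=A

Answer: V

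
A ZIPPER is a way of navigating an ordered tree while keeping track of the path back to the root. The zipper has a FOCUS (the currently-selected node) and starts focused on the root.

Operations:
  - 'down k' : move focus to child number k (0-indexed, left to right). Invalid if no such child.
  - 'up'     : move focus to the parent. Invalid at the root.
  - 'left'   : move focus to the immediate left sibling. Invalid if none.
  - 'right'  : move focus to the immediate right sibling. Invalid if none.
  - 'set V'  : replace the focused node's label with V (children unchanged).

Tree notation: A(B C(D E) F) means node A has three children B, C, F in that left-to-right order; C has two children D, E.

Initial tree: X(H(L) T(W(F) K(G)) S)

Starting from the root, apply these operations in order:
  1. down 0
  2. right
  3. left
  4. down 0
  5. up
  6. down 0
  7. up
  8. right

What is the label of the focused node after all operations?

Answer: T

Derivation:
Step 1 (down 0): focus=H path=0 depth=1 children=['L'] left=[] right=['T', 'S'] parent=X
Step 2 (right): focus=T path=1 depth=1 children=['W', 'K'] left=['H'] right=['S'] parent=X
Step 3 (left): focus=H path=0 depth=1 children=['L'] left=[] right=['T', 'S'] parent=X
Step 4 (down 0): focus=L path=0/0 depth=2 children=[] left=[] right=[] parent=H
Step 5 (up): focus=H path=0 depth=1 children=['L'] left=[] right=['T', 'S'] parent=X
Step 6 (down 0): focus=L path=0/0 depth=2 children=[] left=[] right=[] parent=H
Step 7 (up): focus=H path=0 depth=1 children=['L'] left=[] right=['T', 'S'] parent=X
Step 8 (right): focus=T path=1 depth=1 children=['W', 'K'] left=['H'] right=['S'] parent=X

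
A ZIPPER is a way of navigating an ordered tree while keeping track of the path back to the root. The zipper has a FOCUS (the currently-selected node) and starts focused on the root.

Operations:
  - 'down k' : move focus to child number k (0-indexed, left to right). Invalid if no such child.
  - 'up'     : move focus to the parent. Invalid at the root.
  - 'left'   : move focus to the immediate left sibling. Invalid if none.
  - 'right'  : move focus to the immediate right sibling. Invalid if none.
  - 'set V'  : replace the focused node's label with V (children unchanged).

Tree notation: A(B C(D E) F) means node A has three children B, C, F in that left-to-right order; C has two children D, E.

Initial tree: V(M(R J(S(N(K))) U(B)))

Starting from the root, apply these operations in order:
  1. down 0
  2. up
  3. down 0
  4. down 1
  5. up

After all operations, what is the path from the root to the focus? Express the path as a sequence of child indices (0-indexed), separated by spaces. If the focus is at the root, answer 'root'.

Answer: 0

Derivation:
Step 1 (down 0): focus=M path=0 depth=1 children=['R', 'J', 'U'] left=[] right=[] parent=V
Step 2 (up): focus=V path=root depth=0 children=['M'] (at root)
Step 3 (down 0): focus=M path=0 depth=1 children=['R', 'J', 'U'] left=[] right=[] parent=V
Step 4 (down 1): focus=J path=0/1 depth=2 children=['S'] left=['R'] right=['U'] parent=M
Step 5 (up): focus=M path=0 depth=1 children=['R', 'J', 'U'] left=[] right=[] parent=V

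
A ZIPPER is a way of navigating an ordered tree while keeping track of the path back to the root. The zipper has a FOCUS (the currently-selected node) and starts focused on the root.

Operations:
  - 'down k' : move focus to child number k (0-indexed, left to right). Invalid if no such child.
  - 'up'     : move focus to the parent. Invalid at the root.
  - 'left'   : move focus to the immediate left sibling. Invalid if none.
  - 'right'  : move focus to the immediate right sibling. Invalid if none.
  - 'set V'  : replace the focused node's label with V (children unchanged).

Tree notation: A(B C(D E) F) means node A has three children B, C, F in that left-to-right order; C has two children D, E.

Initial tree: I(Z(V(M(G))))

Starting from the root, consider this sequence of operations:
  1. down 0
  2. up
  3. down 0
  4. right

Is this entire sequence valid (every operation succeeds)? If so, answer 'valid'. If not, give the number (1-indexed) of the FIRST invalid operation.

Answer: 4

Derivation:
Step 1 (down 0): focus=Z path=0 depth=1 children=['V'] left=[] right=[] parent=I
Step 2 (up): focus=I path=root depth=0 children=['Z'] (at root)
Step 3 (down 0): focus=Z path=0 depth=1 children=['V'] left=[] right=[] parent=I
Step 4 (right): INVALID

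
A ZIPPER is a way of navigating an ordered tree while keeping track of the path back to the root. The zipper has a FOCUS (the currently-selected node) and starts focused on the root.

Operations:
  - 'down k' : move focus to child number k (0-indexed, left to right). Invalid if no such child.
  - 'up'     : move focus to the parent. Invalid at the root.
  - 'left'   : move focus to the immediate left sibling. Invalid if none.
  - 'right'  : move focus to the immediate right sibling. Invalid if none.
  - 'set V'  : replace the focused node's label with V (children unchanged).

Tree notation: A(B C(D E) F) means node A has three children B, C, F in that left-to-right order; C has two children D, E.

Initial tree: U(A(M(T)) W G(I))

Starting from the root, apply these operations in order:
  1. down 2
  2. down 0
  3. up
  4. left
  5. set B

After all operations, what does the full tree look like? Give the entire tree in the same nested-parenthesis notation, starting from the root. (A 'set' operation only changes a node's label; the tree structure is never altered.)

Answer: U(A(M(T)) B G(I))

Derivation:
Step 1 (down 2): focus=G path=2 depth=1 children=['I'] left=['A', 'W'] right=[] parent=U
Step 2 (down 0): focus=I path=2/0 depth=2 children=[] left=[] right=[] parent=G
Step 3 (up): focus=G path=2 depth=1 children=['I'] left=['A', 'W'] right=[] parent=U
Step 4 (left): focus=W path=1 depth=1 children=[] left=['A'] right=['G'] parent=U
Step 5 (set B): focus=B path=1 depth=1 children=[] left=['A'] right=['G'] parent=U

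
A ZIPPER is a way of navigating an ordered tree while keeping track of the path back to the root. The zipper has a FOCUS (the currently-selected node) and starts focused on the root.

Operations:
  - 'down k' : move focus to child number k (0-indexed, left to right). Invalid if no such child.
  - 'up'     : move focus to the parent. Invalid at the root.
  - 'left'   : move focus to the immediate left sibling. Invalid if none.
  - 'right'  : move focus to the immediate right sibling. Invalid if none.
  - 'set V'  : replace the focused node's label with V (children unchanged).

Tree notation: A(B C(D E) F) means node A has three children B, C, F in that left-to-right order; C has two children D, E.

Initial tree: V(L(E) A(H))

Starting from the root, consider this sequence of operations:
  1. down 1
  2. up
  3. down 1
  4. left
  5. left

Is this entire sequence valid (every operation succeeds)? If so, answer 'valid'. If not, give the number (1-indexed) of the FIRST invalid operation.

Step 1 (down 1): focus=A path=1 depth=1 children=['H'] left=['L'] right=[] parent=V
Step 2 (up): focus=V path=root depth=0 children=['L', 'A'] (at root)
Step 3 (down 1): focus=A path=1 depth=1 children=['H'] left=['L'] right=[] parent=V
Step 4 (left): focus=L path=0 depth=1 children=['E'] left=[] right=['A'] parent=V
Step 5 (left): INVALID

Answer: 5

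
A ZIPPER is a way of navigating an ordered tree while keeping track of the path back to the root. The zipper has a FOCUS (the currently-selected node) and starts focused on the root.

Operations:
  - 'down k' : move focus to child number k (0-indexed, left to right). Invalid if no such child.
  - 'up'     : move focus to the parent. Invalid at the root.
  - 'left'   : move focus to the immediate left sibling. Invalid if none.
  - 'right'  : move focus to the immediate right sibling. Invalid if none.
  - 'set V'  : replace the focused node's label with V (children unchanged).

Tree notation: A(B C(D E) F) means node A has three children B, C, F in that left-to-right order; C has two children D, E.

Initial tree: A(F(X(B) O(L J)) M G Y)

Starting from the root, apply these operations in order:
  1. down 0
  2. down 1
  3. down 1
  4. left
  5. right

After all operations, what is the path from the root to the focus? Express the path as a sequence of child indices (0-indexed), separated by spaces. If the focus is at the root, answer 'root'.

Step 1 (down 0): focus=F path=0 depth=1 children=['X', 'O'] left=[] right=['M', 'G', 'Y'] parent=A
Step 2 (down 1): focus=O path=0/1 depth=2 children=['L', 'J'] left=['X'] right=[] parent=F
Step 3 (down 1): focus=J path=0/1/1 depth=3 children=[] left=['L'] right=[] parent=O
Step 4 (left): focus=L path=0/1/0 depth=3 children=[] left=[] right=['J'] parent=O
Step 5 (right): focus=J path=0/1/1 depth=3 children=[] left=['L'] right=[] parent=O

Answer: 0 1 1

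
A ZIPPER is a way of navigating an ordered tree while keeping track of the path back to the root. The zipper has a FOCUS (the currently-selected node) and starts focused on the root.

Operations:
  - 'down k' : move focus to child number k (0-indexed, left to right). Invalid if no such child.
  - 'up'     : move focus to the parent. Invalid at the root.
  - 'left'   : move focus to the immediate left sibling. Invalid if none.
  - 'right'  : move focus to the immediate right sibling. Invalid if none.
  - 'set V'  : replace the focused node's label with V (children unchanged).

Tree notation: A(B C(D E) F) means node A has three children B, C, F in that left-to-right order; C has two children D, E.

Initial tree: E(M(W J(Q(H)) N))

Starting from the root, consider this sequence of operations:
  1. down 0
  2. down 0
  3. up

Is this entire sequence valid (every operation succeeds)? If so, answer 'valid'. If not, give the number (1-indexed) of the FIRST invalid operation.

Answer: valid

Derivation:
Step 1 (down 0): focus=M path=0 depth=1 children=['W', 'J', 'N'] left=[] right=[] parent=E
Step 2 (down 0): focus=W path=0/0 depth=2 children=[] left=[] right=['J', 'N'] parent=M
Step 3 (up): focus=M path=0 depth=1 children=['W', 'J', 'N'] left=[] right=[] parent=E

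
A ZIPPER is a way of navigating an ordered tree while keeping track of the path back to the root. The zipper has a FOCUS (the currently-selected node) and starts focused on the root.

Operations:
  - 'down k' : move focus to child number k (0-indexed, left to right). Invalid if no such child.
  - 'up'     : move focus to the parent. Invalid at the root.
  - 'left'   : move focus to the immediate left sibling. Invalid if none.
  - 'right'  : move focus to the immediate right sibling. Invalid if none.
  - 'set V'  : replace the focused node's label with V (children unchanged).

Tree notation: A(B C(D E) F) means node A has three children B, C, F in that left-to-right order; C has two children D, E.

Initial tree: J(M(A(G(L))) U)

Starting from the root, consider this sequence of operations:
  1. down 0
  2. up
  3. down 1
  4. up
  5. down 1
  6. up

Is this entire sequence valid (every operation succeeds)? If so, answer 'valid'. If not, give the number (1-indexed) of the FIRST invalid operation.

Answer: valid

Derivation:
Step 1 (down 0): focus=M path=0 depth=1 children=['A'] left=[] right=['U'] parent=J
Step 2 (up): focus=J path=root depth=0 children=['M', 'U'] (at root)
Step 3 (down 1): focus=U path=1 depth=1 children=[] left=['M'] right=[] parent=J
Step 4 (up): focus=J path=root depth=0 children=['M', 'U'] (at root)
Step 5 (down 1): focus=U path=1 depth=1 children=[] left=['M'] right=[] parent=J
Step 6 (up): focus=J path=root depth=0 children=['M', 'U'] (at root)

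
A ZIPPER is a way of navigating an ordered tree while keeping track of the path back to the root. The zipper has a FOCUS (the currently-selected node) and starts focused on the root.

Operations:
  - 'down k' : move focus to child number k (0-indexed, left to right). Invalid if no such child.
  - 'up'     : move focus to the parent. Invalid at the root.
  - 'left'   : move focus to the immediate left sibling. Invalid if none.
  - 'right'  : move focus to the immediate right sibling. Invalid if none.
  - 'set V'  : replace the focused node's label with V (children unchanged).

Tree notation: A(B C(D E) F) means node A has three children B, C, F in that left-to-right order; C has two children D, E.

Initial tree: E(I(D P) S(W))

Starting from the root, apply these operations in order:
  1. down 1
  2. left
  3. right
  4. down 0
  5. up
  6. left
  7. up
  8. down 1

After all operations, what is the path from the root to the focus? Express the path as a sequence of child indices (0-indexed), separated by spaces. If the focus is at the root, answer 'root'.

Answer: 1

Derivation:
Step 1 (down 1): focus=S path=1 depth=1 children=['W'] left=['I'] right=[] parent=E
Step 2 (left): focus=I path=0 depth=1 children=['D', 'P'] left=[] right=['S'] parent=E
Step 3 (right): focus=S path=1 depth=1 children=['W'] left=['I'] right=[] parent=E
Step 4 (down 0): focus=W path=1/0 depth=2 children=[] left=[] right=[] parent=S
Step 5 (up): focus=S path=1 depth=1 children=['W'] left=['I'] right=[] parent=E
Step 6 (left): focus=I path=0 depth=1 children=['D', 'P'] left=[] right=['S'] parent=E
Step 7 (up): focus=E path=root depth=0 children=['I', 'S'] (at root)
Step 8 (down 1): focus=S path=1 depth=1 children=['W'] left=['I'] right=[] parent=E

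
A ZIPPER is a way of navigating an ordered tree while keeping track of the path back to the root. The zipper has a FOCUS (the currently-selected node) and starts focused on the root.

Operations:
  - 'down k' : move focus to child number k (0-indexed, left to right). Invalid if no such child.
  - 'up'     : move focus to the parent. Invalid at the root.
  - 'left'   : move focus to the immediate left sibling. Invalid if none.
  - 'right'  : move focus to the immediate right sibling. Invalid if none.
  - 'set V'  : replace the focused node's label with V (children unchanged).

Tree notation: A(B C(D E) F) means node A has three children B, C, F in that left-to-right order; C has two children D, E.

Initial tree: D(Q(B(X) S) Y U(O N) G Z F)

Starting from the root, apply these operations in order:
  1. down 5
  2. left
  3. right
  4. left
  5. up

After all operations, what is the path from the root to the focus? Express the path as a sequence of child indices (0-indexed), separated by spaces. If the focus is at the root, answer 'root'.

Answer: root

Derivation:
Step 1 (down 5): focus=F path=5 depth=1 children=[] left=['Q', 'Y', 'U', 'G', 'Z'] right=[] parent=D
Step 2 (left): focus=Z path=4 depth=1 children=[] left=['Q', 'Y', 'U', 'G'] right=['F'] parent=D
Step 3 (right): focus=F path=5 depth=1 children=[] left=['Q', 'Y', 'U', 'G', 'Z'] right=[] parent=D
Step 4 (left): focus=Z path=4 depth=1 children=[] left=['Q', 'Y', 'U', 'G'] right=['F'] parent=D
Step 5 (up): focus=D path=root depth=0 children=['Q', 'Y', 'U', 'G', 'Z', 'F'] (at root)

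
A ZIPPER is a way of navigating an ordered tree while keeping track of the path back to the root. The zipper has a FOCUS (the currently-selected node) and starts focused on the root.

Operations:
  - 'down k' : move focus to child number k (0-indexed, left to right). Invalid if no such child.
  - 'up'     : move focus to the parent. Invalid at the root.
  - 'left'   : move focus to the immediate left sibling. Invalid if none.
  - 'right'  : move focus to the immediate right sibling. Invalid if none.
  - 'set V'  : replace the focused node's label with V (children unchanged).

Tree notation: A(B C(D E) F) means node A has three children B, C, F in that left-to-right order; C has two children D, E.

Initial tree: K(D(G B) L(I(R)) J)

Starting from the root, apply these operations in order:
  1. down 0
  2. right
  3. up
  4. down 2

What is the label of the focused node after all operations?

Answer: J

Derivation:
Step 1 (down 0): focus=D path=0 depth=1 children=['G', 'B'] left=[] right=['L', 'J'] parent=K
Step 2 (right): focus=L path=1 depth=1 children=['I'] left=['D'] right=['J'] parent=K
Step 3 (up): focus=K path=root depth=0 children=['D', 'L', 'J'] (at root)
Step 4 (down 2): focus=J path=2 depth=1 children=[] left=['D', 'L'] right=[] parent=K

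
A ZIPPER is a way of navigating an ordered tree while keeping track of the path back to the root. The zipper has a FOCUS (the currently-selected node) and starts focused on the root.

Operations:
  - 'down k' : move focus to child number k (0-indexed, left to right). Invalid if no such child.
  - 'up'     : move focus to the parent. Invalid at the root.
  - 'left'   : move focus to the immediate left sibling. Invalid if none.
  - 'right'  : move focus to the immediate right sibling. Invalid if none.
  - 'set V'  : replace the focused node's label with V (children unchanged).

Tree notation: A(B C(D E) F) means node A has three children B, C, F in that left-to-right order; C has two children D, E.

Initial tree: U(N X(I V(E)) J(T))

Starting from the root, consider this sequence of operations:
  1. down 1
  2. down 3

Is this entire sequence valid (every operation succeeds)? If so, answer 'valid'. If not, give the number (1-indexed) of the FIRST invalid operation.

Answer: 2

Derivation:
Step 1 (down 1): focus=X path=1 depth=1 children=['I', 'V'] left=['N'] right=['J'] parent=U
Step 2 (down 3): INVALID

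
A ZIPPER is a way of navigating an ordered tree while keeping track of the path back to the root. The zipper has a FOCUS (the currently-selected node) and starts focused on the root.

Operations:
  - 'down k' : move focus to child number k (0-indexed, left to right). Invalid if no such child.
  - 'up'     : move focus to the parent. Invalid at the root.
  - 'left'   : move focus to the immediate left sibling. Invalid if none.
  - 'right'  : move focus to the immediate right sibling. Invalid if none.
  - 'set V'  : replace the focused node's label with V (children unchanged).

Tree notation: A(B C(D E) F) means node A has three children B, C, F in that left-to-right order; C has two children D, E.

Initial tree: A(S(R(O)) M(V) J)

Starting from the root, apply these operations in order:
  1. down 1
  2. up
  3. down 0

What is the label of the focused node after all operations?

Answer: S

Derivation:
Step 1 (down 1): focus=M path=1 depth=1 children=['V'] left=['S'] right=['J'] parent=A
Step 2 (up): focus=A path=root depth=0 children=['S', 'M', 'J'] (at root)
Step 3 (down 0): focus=S path=0 depth=1 children=['R'] left=[] right=['M', 'J'] parent=A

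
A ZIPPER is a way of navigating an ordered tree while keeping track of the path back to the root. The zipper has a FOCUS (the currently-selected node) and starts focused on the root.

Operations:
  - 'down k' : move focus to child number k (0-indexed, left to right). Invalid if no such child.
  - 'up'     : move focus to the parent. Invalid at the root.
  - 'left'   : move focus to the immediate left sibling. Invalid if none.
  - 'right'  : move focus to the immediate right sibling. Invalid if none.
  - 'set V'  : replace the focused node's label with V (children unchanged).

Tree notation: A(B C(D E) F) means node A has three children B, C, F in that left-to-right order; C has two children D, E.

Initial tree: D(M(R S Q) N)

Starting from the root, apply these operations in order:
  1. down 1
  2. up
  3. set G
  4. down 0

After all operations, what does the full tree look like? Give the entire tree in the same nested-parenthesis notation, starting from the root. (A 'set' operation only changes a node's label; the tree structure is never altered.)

Step 1 (down 1): focus=N path=1 depth=1 children=[] left=['M'] right=[] parent=D
Step 2 (up): focus=D path=root depth=0 children=['M', 'N'] (at root)
Step 3 (set G): focus=G path=root depth=0 children=['M', 'N'] (at root)
Step 4 (down 0): focus=M path=0 depth=1 children=['R', 'S', 'Q'] left=[] right=['N'] parent=G

Answer: G(M(R S Q) N)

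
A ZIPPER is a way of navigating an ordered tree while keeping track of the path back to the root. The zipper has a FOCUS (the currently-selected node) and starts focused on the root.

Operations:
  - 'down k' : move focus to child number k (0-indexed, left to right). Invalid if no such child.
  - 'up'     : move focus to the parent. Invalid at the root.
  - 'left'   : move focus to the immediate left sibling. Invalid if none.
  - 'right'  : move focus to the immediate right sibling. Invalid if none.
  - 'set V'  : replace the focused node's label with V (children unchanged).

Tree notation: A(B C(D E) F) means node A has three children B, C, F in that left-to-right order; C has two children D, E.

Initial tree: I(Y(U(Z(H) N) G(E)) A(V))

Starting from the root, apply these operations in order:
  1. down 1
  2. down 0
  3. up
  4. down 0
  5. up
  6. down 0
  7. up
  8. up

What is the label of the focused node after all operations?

Step 1 (down 1): focus=A path=1 depth=1 children=['V'] left=['Y'] right=[] parent=I
Step 2 (down 0): focus=V path=1/0 depth=2 children=[] left=[] right=[] parent=A
Step 3 (up): focus=A path=1 depth=1 children=['V'] left=['Y'] right=[] parent=I
Step 4 (down 0): focus=V path=1/0 depth=2 children=[] left=[] right=[] parent=A
Step 5 (up): focus=A path=1 depth=1 children=['V'] left=['Y'] right=[] parent=I
Step 6 (down 0): focus=V path=1/0 depth=2 children=[] left=[] right=[] parent=A
Step 7 (up): focus=A path=1 depth=1 children=['V'] left=['Y'] right=[] parent=I
Step 8 (up): focus=I path=root depth=0 children=['Y', 'A'] (at root)

Answer: I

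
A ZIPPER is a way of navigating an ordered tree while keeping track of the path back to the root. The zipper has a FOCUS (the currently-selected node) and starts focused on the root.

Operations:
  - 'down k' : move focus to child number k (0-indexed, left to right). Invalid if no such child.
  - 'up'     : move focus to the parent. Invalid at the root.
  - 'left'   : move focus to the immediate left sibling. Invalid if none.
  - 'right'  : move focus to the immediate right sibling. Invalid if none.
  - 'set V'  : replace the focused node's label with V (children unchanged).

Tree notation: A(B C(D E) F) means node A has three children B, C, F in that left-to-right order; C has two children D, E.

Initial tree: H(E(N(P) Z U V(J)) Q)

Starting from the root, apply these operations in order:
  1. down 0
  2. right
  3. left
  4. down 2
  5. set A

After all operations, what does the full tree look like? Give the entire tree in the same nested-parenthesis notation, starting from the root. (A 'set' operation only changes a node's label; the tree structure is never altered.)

Answer: H(E(N(P) Z A V(J)) Q)

Derivation:
Step 1 (down 0): focus=E path=0 depth=1 children=['N', 'Z', 'U', 'V'] left=[] right=['Q'] parent=H
Step 2 (right): focus=Q path=1 depth=1 children=[] left=['E'] right=[] parent=H
Step 3 (left): focus=E path=0 depth=1 children=['N', 'Z', 'U', 'V'] left=[] right=['Q'] parent=H
Step 4 (down 2): focus=U path=0/2 depth=2 children=[] left=['N', 'Z'] right=['V'] parent=E
Step 5 (set A): focus=A path=0/2 depth=2 children=[] left=['N', 'Z'] right=['V'] parent=E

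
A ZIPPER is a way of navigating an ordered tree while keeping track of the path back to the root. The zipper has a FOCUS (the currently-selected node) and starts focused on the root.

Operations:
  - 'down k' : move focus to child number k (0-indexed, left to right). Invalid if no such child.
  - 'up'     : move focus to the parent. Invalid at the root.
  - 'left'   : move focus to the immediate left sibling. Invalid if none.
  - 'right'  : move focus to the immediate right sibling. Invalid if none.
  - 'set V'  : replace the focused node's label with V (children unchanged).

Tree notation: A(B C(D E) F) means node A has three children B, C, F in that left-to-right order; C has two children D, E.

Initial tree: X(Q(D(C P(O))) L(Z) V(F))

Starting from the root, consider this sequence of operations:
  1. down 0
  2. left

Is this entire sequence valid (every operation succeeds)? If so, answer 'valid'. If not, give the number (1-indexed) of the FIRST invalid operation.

Answer: 2

Derivation:
Step 1 (down 0): focus=Q path=0 depth=1 children=['D'] left=[] right=['L', 'V'] parent=X
Step 2 (left): INVALID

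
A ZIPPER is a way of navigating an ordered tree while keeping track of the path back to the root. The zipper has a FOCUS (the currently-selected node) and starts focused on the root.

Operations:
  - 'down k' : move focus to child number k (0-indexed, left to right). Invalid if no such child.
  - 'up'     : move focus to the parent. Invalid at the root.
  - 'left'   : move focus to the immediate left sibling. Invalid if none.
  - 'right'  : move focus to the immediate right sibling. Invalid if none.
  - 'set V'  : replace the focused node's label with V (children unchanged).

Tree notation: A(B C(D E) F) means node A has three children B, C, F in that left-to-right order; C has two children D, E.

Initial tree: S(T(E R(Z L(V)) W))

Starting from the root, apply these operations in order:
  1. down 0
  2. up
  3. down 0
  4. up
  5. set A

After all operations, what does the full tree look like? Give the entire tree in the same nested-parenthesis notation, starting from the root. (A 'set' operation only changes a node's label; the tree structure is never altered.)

Answer: A(T(E R(Z L(V)) W))

Derivation:
Step 1 (down 0): focus=T path=0 depth=1 children=['E', 'R', 'W'] left=[] right=[] parent=S
Step 2 (up): focus=S path=root depth=0 children=['T'] (at root)
Step 3 (down 0): focus=T path=0 depth=1 children=['E', 'R', 'W'] left=[] right=[] parent=S
Step 4 (up): focus=S path=root depth=0 children=['T'] (at root)
Step 5 (set A): focus=A path=root depth=0 children=['T'] (at root)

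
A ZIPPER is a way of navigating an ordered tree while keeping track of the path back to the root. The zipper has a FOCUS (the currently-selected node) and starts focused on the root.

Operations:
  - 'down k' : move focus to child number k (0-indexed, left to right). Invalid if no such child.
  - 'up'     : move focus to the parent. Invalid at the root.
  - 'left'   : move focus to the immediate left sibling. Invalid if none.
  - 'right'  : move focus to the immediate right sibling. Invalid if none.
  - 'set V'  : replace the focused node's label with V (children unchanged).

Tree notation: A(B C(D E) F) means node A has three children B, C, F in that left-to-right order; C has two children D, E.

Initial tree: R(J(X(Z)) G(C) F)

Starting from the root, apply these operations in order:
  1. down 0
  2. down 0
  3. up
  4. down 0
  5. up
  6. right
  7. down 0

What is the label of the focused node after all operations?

Answer: C

Derivation:
Step 1 (down 0): focus=J path=0 depth=1 children=['X'] left=[] right=['G', 'F'] parent=R
Step 2 (down 0): focus=X path=0/0 depth=2 children=['Z'] left=[] right=[] parent=J
Step 3 (up): focus=J path=0 depth=1 children=['X'] left=[] right=['G', 'F'] parent=R
Step 4 (down 0): focus=X path=0/0 depth=2 children=['Z'] left=[] right=[] parent=J
Step 5 (up): focus=J path=0 depth=1 children=['X'] left=[] right=['G', 'F'] parent=R
Step 6 (right): focus=G path=1 depth=1 children=['C'] left=['J'] right=['F'] parent=R
Step 7 (down 0): focus=C path=1/0 depth=2 children=[] left=[] right=[] parent=G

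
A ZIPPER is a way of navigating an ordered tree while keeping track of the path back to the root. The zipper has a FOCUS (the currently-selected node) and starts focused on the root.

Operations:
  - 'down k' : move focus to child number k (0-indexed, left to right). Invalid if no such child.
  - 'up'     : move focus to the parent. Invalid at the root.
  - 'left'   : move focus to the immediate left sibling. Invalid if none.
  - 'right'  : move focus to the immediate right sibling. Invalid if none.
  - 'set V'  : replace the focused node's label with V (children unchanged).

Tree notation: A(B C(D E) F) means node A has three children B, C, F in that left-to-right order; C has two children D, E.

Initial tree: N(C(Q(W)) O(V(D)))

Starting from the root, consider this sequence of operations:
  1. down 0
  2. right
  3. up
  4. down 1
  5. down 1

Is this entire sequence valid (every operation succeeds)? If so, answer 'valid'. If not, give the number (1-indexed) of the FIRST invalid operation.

Answer: 5

Derivation:
Step 1 (down 0): focus=C path=0 depth=1 children=['Q'] left=[] right=['O'] parent=N
Step 2 (right): focus=O path=1 depth=1 children=['V'] left=['C'] right=[] parent=N
Step 3 (up): focus=N path=root depth=0 children=['C', 'O'] (at root)
Step 4 (down 1): focus=O path=1 depth=1 children=['V'] left=['C'] right=[] parent=N
Step 5 (down 1): INVALID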